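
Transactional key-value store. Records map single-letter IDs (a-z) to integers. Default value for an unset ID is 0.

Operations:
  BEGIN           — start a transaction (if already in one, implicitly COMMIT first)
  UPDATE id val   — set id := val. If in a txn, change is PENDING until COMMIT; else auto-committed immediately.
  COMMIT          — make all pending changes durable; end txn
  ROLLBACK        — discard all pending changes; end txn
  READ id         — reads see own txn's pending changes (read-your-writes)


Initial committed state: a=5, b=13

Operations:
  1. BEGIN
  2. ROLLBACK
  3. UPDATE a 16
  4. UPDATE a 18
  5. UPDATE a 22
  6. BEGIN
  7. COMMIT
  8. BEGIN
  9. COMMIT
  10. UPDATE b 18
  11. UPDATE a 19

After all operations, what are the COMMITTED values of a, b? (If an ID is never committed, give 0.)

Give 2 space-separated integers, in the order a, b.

Initial committed: {a=5, b=13}
Op 1: BEGIN: in_txn=True, pending={}
Op 2: ROLLBACK: discarded pending []; in_txn=False
Op 3: UPDATE a=16 (auto-commit; committed a=16)
Op 4: UPDATE a=18 (auto-commit; committed a=18)
Op 5: UPDATE a=22 (auto-commit; committed a=22)
Op 6: BEGIN: in_txn=True, pending={}
Op 7: COMMIT: merged [] into committed; committed now {a=22, b=13}
Op 8: BEGIN: in_txn=True, pending={}
Op 9: COMMIT: merged [] into committed; committed now {a=22, b=13}
Op 10: UPDATE b=18 (auto-commit; committed b=18)
Op 11: UPDATE a=19 (auto-commit; committed a=19)
Final committed: {a=19, b=18}

Answer: 19 18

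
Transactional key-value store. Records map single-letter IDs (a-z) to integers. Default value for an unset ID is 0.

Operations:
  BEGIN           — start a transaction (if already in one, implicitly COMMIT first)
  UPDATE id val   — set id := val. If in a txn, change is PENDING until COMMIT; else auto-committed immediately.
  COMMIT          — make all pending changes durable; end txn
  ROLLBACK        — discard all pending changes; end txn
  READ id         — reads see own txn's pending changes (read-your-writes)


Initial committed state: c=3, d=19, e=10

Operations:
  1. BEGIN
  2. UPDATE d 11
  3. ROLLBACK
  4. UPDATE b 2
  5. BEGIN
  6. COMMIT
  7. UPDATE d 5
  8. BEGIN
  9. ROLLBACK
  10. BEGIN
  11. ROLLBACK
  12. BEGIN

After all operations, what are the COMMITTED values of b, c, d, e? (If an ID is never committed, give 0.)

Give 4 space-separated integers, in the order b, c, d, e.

Answer: 2 3 5 10

Derivation:
Initial committed: {c=3, d=19, e=10}
Op 1: BEGIN: in_txn=True, pending={}
Op 2: UPDATE d=11 (pending; pending now {d=11})
Op 3: ROLLBACK: discarded pending ['d']; in_txn=False
Op 4: UPDATE b=2 (auto-commit; committed b=2)
Op 5: BEGIN: in_txn=True, pending={}
Op 6: COMMIT: merged [] into committed; committed now {b=2, c=3, d=19, e=10}
Op 7: UPDATE d=5 (auto-commit; committed d=5)
Op 8: BEGIN: in_txn=True, pending={}
Op 9: ROLLBACK: discarded pending []; in_txn=False
Op 10: BEGIN: in_txn=True, pending={}
Op 11: ROLLBACK: discarded pending []; in_txn=False
Op 12: BEGIN: in_txn=True, pending={}
Final committed: {b=2, c=3, d=5, e=10}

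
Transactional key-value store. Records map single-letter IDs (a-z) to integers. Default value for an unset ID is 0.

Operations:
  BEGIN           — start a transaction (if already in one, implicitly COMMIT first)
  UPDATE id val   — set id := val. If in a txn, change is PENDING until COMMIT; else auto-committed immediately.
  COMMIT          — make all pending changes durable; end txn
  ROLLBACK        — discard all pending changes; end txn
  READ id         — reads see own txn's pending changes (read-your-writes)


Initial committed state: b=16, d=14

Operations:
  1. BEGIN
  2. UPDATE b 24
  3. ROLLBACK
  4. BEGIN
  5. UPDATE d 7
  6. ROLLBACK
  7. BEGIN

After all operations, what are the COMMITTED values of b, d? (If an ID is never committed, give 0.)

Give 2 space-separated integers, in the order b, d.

Initial committed: {b=16, d=14}
Op 1: BEGIN: in_txn=True, pending={}
Op 2: UPDATE b=24 (pending; pending now {b=24})
Op 3: ROLLBACK: discarded pending ['b']; in_txn=False
Op 4: BEGIN: in_txn=True, pending={}
Op 5: UPDATE d=7 (pending; pending now {d=7})
Op 6: ROLLBACK: discarded pending ['d']; in_txn=False
Op 7: BEGIN: in_txn=True, pending={}
Final committed: {b=16, d=14}

Answer: 16 14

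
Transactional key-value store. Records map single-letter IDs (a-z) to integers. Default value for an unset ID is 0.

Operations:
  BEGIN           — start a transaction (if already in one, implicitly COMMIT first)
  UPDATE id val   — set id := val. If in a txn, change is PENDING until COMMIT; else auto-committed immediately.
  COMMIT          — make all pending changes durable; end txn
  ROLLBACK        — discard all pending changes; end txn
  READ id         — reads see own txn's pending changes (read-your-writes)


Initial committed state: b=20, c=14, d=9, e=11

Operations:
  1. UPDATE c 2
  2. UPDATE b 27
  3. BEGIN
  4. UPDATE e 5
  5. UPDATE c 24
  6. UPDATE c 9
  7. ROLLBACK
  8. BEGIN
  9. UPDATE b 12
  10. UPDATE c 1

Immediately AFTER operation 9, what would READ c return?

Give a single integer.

Initial committed: {b=20, c=14, d=9, e=11}
Op 1: UPDATE c=2 (auto-commit; committed c=2)
Op 2: UPDATE b=27 (auto-commit; committed b=27)
Op 3: BEGIN: in_txn=True, pending={}
Op 4: UPDATE e=5 (pending; pending now {e=5})
Op 5: UPDATE c=24 (pending; pending now {c=24, e=5})
Op 6: UPDATE c=9 (pending; pending now {c=9, e=5})
Op 7: ROLLBACK: discarded pending ['c', 'e']; in_txn=False
Op 8: BEGIN: in_txn=True, pending={}
Op 9: UPDATE b=12 (pending; pending now {b=12})
After op 9: visible(c) = 2 (pending={b=12}, committed={b=27, c=2, d=9, e=11})

Answer: 2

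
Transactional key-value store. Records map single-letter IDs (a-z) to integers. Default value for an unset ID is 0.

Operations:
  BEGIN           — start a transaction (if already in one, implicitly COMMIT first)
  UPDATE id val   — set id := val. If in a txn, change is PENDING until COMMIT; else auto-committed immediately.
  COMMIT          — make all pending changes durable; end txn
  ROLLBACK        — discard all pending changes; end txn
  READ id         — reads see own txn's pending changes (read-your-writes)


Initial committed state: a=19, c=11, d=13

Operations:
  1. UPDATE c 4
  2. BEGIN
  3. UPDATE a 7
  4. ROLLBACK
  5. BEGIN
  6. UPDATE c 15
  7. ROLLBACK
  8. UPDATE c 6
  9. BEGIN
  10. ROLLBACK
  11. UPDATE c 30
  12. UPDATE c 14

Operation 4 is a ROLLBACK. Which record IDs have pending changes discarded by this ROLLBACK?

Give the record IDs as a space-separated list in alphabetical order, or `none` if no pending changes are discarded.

Answer: a

Derivation:
Initial committed: {a=19, c=11, d=13}
Op 1: UPDATE c=4 (auto-commit; committed c=4)
Op 2: BEGIN: in_txn=True, pending={}
Op 3: UPDATE a=7 (pending; pending now {a=7})
Op 4: ROLLBACK: discarded pending ['a']; in_txn=False
Op 5: BEGIN: in_txn=True, pending={}
Op 6: UPDATE c=15 (pending; pending now {c=15})
Op 7: ROLLBACK: discarded pending ['c']; in_txn=False
Op 8: UPDATE c=6 (auto-commit; committed c=6)
Op 9: BEGIN: in_txn=True, pending={}
Op 10: ROLLBACK: discarded pending []; in_txn=False
Op 11: UPDATE c=30 (auto-commit; committed c=30)
Op 12: UPDATE c=14 (auto-commit; committed c=14)
ROLLBACK at op 4 discards: ['a']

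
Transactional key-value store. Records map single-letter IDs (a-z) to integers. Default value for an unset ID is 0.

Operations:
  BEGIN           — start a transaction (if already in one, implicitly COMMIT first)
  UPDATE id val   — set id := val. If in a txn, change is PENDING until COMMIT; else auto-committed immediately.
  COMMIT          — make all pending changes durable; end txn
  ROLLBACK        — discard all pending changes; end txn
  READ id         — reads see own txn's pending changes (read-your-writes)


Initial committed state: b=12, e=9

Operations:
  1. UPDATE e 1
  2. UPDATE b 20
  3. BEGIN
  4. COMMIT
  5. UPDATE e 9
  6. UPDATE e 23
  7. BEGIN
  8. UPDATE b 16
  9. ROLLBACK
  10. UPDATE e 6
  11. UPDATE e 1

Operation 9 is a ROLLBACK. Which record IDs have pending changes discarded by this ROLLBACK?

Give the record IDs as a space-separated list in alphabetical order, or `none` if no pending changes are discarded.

Initial committed: {b=12, e=9}
Op 1: UPDATE e=1 (auto-commit; committed e=1)
Op 2: UPDATE b=20 (auto-commit; committed b=20)
Op 3: BEGIN: in_txn=True, pending={}
Op 4: COMMIT: merged [] into committed; committed now {b=20, e=1}
Op 5: UPDATE e=9 (auto-commit; committed e=9)
Op 6: UPDATE e=23 (auto-commit; committed e=23)
Op 7: BEGIN: in_txn=True, pending={}
Op 8: UPDATE b=16 (pending; pending now {b=16})
Op 9: ROLLBACK: discarded pending ['b']; in_txn=False
Op 10: UPDATE e=6 (auto-commit; committed e=6)
Op 11: UPDATE e=1 (auto-commit; committed e=1)
ROLLBACK at op 9 discards: ['b']

Answer: b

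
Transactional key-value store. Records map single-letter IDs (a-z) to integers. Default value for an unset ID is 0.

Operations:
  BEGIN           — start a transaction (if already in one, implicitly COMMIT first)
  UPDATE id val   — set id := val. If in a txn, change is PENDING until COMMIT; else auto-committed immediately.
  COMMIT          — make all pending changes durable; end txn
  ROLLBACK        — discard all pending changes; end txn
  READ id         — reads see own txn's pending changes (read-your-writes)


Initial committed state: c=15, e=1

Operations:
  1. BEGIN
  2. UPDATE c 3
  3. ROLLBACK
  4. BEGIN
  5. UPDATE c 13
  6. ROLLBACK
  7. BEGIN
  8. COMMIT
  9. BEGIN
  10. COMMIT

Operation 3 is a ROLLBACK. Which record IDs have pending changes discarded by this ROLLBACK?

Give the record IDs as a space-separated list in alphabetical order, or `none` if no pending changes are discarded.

Initial committed: {c=15, e=1}
Op 1: BEGIN: in_txn=True, pending={}
Op 2: UPDATE c=3 (pending; pending now {c=3})
Op 3: ROLLBACK: discarded pending ['c']; in_txn=False
Op 4: BEGIN: in_txn=True, pending={}
Op 5: UPDATE c=13 (pending; pending now {c=13})
Op 6: ROLLBACK: discarded pending ['c']; in_txn=False
Op 7: BEGIN: in_txn=True, pending={}
Op 8: COMMIT: merged [] into committed; committed now {c=15, e=1}
Op 9: BEGIN: in_txn=True, pending={}
Op 10: COMMIT: merged [] into committed; committed now {c=15, e=1}
ROLLBACK at op 3 discards: ['c']

Answer: c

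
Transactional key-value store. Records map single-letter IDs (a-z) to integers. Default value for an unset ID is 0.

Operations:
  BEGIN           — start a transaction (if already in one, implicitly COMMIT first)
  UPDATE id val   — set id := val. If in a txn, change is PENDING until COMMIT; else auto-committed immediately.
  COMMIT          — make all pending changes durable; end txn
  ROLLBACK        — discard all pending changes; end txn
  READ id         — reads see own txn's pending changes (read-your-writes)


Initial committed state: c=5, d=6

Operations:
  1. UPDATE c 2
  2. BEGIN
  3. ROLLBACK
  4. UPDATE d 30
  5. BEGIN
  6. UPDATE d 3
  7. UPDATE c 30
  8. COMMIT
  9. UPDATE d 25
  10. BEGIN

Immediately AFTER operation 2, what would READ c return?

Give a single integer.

Answer: 2

Derivation:
Initial committed: {c=5, d=6}
Op 1: UPDATE c=2 (auto-commit; committed c=2)
Op 2: BEGIN: in_txn=True, pending={}
After op 2: visible(c) = 2 (pending={}, committed={c=2, d=6})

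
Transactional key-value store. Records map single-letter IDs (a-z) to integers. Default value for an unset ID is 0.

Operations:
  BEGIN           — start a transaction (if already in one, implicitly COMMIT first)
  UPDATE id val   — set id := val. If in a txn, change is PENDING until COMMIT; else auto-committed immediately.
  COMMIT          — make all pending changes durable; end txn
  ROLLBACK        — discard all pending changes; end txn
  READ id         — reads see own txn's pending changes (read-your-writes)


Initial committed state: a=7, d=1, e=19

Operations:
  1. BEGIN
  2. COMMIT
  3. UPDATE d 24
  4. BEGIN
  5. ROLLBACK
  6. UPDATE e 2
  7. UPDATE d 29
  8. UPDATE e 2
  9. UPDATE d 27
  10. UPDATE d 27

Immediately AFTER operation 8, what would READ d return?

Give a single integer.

Answer: 29

Derivation:
Initial committed: {a=7, d=1, e=19}
Op 1: BEGIN: in_txn=True, pending={}
Op 2: COMMIT: merged [] into committed; committed now {a=7, d=1, e=19}
Op 3: UPDATE d=24 (auto-commit; committed d=24)
Op 4: BEGIN: in_txn=True, pending={}
Op 5: ROLLBACK: discarded pending []; in_txn=False
Op 6: UPDATE e=2 (auto-commit; committed e=2)
Op 7: UPDATE d=29 (auto-commit; committed d=29)
Op 8: UPDATE e=2 (auto-commit; committed e=2)
After op 8: visible(d) = 29 (pending={}, committed={a=7, d=29, e=2})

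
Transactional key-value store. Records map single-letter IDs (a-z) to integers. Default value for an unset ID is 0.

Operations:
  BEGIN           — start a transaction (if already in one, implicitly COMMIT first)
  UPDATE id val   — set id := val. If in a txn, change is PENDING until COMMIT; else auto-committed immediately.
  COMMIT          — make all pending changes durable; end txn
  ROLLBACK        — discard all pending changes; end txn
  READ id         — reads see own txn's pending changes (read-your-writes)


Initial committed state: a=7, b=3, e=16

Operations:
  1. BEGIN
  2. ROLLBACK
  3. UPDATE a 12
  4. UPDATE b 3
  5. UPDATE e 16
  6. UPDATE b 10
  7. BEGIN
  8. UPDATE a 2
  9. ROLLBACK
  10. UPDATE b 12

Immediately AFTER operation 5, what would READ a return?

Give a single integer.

Answer: 12

Derivation:
Initial committed: {a=7, b=3, e=16}
Op 1: BEGIN: in_txn=True, pending={}
Op 2: ROLLBACK: discarded pending []; in_txn=False
Op 3: UPDATE a=12 (auto-commit; committed a=12)
Op 4: UPDATE b=3 (auto-commit; committed b=3)
Op 5: UPDATE e=16 (auto-commit; committed e=16)
After op 5: visible(a) = 12 (pending={}, committed={a=12, b=3, e=16})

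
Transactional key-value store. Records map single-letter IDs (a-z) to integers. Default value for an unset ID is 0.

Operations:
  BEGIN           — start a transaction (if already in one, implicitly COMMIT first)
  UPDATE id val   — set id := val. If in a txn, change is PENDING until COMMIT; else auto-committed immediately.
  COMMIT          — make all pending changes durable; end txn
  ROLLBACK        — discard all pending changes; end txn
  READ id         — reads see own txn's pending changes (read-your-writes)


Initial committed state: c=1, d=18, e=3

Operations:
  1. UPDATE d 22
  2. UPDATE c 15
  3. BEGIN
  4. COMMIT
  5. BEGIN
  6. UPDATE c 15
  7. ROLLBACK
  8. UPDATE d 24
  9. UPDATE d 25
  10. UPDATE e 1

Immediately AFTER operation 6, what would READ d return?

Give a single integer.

Answer: 22

Derivation:
Initial committed: {c=1, d=18, e=3}
Op 1: UPDATE d=22 (auto-commit; committed d=22)
Op 2: UPDATE c=15 (auto-commit; committed c=15)
Op 3: BEGIN: in_txn=True, pending={}
Op 4: COMMIT: merged [] into committed; committed now {c=15, d=22, e=3}
Op 5: BEGIN: in_txn=True, pending={}
Op 6: UPDATE c=15 (pending; pending now {c=15})
After op 6: visible(d) = 22 (pending={c=15}, committed={c=15, d=22, e=3})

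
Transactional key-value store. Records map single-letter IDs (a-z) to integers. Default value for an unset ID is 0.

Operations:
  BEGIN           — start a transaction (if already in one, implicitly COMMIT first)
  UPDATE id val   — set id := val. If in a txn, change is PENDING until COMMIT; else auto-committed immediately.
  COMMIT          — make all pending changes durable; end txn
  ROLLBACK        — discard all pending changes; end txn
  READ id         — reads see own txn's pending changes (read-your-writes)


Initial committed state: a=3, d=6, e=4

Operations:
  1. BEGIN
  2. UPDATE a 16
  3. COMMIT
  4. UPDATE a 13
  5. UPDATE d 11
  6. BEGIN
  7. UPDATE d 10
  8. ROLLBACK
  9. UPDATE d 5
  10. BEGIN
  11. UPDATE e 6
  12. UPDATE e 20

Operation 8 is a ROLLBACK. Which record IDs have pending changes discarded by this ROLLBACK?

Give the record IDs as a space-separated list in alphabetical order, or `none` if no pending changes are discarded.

Answer: d

Derivation:
Initial committed: {a=3, d=6, e=4}
Op 1: BEGIN: in_txn=True, pending={}
Op 2: UPDATE a=16 (pending; pending now {a=16})
Op 3: COMMIT: merged ['a'] into committed; committed now {a=16, d=6, e=4}
Op 4: UPDATE a=13 (auto-commit; committed a=13)
Op 5: UPDATE d=11 (auto-commit; committed d=11)
Op 6: BEGIN: in_txn=True, pending={}
Op 7: UPDATE d=10 (pending; pending now {d=10})
Op 8: ROLLBACK: discarded pending ['d']; in_txn=False
Op 9: UPDATE d=5 (auto-commit; committed d=5)
Op 10: BEGIN: in_txn=True, pending={}
Op 11: UPDATE e=6 (pending; pending now {e=6})
Op 12: UPDATE e=20 (pending; pending now {e=20})
ROLLBACK at op 8 discards: ['d']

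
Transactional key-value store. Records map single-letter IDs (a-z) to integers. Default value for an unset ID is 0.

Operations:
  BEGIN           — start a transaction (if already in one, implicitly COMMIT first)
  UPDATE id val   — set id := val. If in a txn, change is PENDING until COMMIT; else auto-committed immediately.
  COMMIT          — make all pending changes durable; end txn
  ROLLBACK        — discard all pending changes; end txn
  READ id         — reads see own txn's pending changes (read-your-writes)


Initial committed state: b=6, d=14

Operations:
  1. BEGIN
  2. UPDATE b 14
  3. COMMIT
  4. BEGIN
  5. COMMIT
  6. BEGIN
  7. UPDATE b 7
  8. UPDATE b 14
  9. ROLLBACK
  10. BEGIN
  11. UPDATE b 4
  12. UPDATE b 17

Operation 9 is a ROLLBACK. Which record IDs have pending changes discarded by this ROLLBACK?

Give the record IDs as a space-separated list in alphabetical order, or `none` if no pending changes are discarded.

Answer: b

Derivation:
Initial committed: {b=6, d=14}
Op 1: BEGIN: in_txn=True, pending={}
Op 2: UPDATE b=14 (pending; pending now {b=14})
Op 3: COMMIT: merged ['b'] into committed; committed now {b=14, d=14}
Op 4: BEGIN: in_txn=True, pending={}
Op 5: COMMIT: merged [] into committed; committed now {b=14, d=14}
Op 6: BEGIN: in_txn=True, pending={}
Op 7: UPDATE b=7 (pending; pending now {b=7})
Op 8: UPDATE b=14 (pending; pending now {b=14})
Op 9: ROLLBACK: discarded pending ['b']; in_txn=False
Op 10: BEGIN: in_txn=True, pending={}
Op 11: UPDATE b=4 (pending; pending now {b=4})
Op 12: UPDATE b=17 (pending; pending now {b=17})
ROLLBACK at op 9 discards: ['b']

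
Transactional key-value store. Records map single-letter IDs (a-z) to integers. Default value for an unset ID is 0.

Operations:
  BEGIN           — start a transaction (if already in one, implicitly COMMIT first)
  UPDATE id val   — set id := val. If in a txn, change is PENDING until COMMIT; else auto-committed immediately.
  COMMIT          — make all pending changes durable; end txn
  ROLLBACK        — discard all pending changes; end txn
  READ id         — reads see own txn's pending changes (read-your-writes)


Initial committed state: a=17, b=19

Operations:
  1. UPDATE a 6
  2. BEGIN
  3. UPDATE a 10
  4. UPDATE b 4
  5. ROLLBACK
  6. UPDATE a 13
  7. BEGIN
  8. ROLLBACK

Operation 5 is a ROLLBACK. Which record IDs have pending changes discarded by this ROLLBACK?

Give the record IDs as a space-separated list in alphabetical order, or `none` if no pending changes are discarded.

Answer: a b

Derivation:
Initial committed: {a=17, b=19}
Op 1: UPDATE a=6 (auto-commit; committed a=6)
Op 2: BEGIN: in_txn=True, pending={}
Op 3: UPDATE a=10 (pending; pending now {a=10})
Op 4: UPDATE b=4 (pending; pending now {a=10, b=4})
Op 5: ROLLBACK: discarded pending ['a', 'b']; in_txn=False
Op 6: UPDATE a=13 (auto-commit; committed a=13)
Op 7: BEGIN: in_txn=True, pending={}
Op 8: ROLLBACK: discarded pending []; in_txn=False
ROLLBACK at op 5 discards: ['a', 'b']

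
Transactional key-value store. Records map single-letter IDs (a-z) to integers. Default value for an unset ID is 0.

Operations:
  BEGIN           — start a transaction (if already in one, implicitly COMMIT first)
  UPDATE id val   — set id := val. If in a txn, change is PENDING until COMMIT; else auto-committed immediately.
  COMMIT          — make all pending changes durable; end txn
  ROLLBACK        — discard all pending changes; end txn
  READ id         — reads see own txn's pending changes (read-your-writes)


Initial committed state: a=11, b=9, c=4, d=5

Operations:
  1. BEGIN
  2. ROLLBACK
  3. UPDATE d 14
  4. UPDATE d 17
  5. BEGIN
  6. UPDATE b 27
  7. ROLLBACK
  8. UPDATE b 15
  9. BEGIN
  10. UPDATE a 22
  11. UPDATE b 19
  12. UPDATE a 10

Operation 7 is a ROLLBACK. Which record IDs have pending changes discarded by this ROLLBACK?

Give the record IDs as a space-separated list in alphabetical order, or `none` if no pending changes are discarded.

Initial committed: {a=11, b=9, c=4, d=5}
Op 1: BEGIN: in_txn=True, pending={}
Op 2: ROLLBACK: discarded pending []; in_txn=False
Op 3: UPDATE d=14 (auto-commit; committed d=14)
Op 4: UPDATE d=17 (auto-commit; committed d=17)
Op 5: BEGIN: in_txn=True, pending={}
Op 6: UPDATE b=27 (pending; pending now {b=27})
Op 7: ROLLBACK: discarded pending ['b']; in_txn=False
Op 8: UPDATE b=15 (auto-commit; committed b=15)
Op 9: BEGIN: in_txn=True, pending={}
Op 10: UPDATE a=22 (pending; pending now {a=22})
Op 11: UPDATE b=19 (pending; pending now {a=22, b=19})
Op 12: UPDATE a=10 (pending; pending now {a=10, b=19})
ROLLBACK at op 7 discards: ['b']

Answer: b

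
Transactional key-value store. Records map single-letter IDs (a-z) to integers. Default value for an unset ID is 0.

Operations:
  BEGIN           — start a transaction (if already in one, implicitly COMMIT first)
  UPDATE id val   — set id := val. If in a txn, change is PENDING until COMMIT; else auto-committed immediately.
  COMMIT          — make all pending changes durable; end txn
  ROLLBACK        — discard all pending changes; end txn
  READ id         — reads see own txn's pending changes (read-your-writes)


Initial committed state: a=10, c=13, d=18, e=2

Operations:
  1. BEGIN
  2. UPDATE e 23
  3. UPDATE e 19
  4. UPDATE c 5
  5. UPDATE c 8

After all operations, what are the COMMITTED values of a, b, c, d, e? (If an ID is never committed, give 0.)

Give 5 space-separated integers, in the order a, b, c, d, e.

Initial committed: {a=10, c=13, d=18, e=2}
Op 1: BEGIN: in_txn=True, pending={}
Op 2: UPDATE e=23 (pending; pending now {e=23})
Op 3: UPDATE e=19 (pending; pending now {e=19})
Op 4: UPDATE c=5 (pending; pending now {c=5, e=19})
Op 5: UPDATE c=8 (pending; pending now {c=8, e=19})
Final committed: {a=10, c=13, d=18, e=2}

Answer: 10 0 13 18 2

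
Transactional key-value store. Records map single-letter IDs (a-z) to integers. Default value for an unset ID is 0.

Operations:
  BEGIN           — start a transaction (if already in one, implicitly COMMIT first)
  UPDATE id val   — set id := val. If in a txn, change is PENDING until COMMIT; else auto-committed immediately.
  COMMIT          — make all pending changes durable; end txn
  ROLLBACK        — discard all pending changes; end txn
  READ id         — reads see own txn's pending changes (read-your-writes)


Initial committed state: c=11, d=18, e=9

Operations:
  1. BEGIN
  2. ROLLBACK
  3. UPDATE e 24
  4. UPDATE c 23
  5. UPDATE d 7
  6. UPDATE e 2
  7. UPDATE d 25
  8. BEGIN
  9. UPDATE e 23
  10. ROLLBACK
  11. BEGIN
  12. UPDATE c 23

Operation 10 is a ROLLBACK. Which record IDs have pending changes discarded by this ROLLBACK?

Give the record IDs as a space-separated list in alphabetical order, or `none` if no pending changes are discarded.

Answer: e

Derivation:
Initial committed: {c=11, d=18, e=9}
Op 1: BEGIN: in_txn=True, pending={}
Op 2: ROLLBACK: discarded pending []; in_txn=False
Op 3: UPDATE e=24 (auto-commit; committed e=24)
Op 4: UPDATE c=23 (auto-commit; committed c=23)
Op 5: UPDATE d=7 (auto-commit; committed d=7)
Op 6: UPDATE e=2 (auto-commit; committed e=2)
Op 7: UPDATE d=25 (auto-commit; committed d=25)
Op 8: BEGIN: in_txn=True, pending={}
Op 9: UPDATE e=23 (pending; pending now {e=23})
Op 10: ROLLBACK: discarded pending ['e']; in_txn=False
Op 11: BEGIN: in_txn=True, pending={}
Op 12: UPDATE c=23 (pending; pending now {c=23})
ROLLBACK at op 10 discards: ['e']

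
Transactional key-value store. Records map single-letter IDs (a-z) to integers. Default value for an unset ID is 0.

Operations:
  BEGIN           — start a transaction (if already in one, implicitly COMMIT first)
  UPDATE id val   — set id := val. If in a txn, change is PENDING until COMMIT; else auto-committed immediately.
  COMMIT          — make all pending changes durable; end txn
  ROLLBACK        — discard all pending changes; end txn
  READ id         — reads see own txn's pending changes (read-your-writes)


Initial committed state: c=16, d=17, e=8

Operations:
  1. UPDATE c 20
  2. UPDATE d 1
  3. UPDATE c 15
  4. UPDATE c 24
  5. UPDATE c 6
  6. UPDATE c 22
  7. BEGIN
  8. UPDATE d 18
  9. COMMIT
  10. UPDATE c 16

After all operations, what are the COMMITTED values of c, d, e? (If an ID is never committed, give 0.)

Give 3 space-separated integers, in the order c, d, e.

Initial committed: {c=16, d=17, e=8}
Op 1: UPDATE c=20 (auto-commit; committed c=20)
Op 2: UPDATE d=1 (auto-commit; committed d=1)
Op 3: UPDATE c=15 (auto-commit; committed c=15)
Op 4: UPDATE c=24 (auto-commit; committed c=24)
Op 5: UPDATE c=6 (auto-commit; committed c=6)
Op 6: UPDATE c=22 (auto-commit; committed c=22)
Op 7: BEGIN: in_txn=True, pending={}
Op 8: UPDATE d=18 (pending; pending now {d=18})
Op 9: COMMIT: merged ['d'] into committed; committed now {c=22, d=18, e=8}
Op 10: UPDATE c=16 (auto-commit; committed c=16)
Final committed: {c=16, d=18, e=8}

Answer: 16 18 8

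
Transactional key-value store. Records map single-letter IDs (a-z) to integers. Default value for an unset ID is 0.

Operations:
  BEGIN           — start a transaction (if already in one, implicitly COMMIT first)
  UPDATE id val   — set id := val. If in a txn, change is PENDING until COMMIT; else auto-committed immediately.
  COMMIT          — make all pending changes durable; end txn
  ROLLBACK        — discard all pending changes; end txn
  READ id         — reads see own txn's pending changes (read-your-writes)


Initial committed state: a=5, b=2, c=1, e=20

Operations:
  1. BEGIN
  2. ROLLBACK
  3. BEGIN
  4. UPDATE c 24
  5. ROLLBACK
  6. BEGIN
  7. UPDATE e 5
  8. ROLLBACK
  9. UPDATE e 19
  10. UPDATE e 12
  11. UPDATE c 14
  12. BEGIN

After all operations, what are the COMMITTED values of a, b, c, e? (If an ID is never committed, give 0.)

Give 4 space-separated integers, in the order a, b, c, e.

Answer: 5 2 14 12

Derivation:
Initial committed: {a=5, b=2, c=1, e=20}
Op 1: BEGIN: in_txn=True, pending={}
Op 2: ROLLBACK: discarded pending []; in_txn=False
Op 3: BEGIN: in_txn=True, pending={}
Op 4: UPDATE c=24 (pending; pending now {c=24})
Op 5: ROLLBACK: discarded pending ['c']; in_txn=False
Op 6: BEGIN: in_txn=True, pending={}
Op 7: UPDATE e=5 (pending; pending now {e=5})
Op 8: ROLLBACK: discarded pending ['e']; in_txn=False
Op 9: UPDATE e=19 (auto-commit; committed e=19)
Op 10: UPDATE e=12 (auto-commit; committed e=12)
Op 11: UPDATE c=14 (auto-commit; committed c=14)
Op 12: BEGIN: in_txn=True, pending={}
Final committed: {a=5, b=2, c=14, e=12}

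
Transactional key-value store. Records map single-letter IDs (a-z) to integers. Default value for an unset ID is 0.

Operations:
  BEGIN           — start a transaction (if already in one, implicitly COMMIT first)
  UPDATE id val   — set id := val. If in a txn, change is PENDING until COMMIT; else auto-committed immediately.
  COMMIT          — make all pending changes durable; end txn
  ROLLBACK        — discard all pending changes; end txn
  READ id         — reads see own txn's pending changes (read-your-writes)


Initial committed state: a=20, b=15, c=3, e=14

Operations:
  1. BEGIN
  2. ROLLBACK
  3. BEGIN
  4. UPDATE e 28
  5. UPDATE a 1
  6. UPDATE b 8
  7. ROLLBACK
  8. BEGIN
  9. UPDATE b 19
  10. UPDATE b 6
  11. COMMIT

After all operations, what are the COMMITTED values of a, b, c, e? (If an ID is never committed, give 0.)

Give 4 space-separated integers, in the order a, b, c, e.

Initial committed: {a=20, b=15, c=3, e=14}
Op 1: BEGIN: in_txn=True, pending={}
Op 2: ROLLBACK: discarded pending []; in_txn=False
Op 3: BEGIN: in_txn=True, pending={}
Op 4: UPDATE e=28 (pending; pending now {e=28})
Op 5: UPDATE a=1 (pending; pending now {a=1, e=28})
Op 6: UPDATE b=8 (pending; pending now {a=1, b=8, e=28})
Op 7: ROLLBACK: discarded pending ['a', 'b', 'e']; in_txn=False
Op 8: BEGIN: in_txn=True, pending={}
Op 9: UPDATE b=19 (pending; pending now {b=19})
Op 10: UPDATE b=6 (pending; pending now {b=6})
Op 11: COMMIT: merged ['b'] into committed; committed now {a=20, b=6, c=3, e=14}
Final committed: {a=20, b=6, c=3, e=14}

Answer: 20 6 3 14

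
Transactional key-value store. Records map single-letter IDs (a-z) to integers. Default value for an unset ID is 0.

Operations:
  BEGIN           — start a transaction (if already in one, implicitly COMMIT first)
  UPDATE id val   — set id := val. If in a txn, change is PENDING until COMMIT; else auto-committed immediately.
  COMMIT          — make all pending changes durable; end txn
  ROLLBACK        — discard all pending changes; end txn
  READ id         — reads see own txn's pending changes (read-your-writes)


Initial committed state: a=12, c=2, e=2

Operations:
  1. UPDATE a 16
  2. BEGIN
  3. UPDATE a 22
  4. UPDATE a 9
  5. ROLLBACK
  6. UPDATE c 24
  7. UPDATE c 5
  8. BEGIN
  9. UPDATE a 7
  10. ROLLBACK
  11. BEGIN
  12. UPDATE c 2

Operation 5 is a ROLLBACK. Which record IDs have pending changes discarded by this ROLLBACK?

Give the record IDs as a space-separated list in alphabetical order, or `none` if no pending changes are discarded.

Answer: a

Derivation:
Initial committed: {a=12, c=2, e=2}
Op 1: UPDATE a=16 (auto-commit; committed a=16)
Op 2: BEGIN: in_txn=True, pending={}
Op 3: UPDATE a=22 (pending; pending now {a=22})
Op 4: UPDATE a=9 (pending; pending now {a=9})
Op 5: ROLLBACK: discarded pending ['a']; in_txn=False
Op 6: UPDATE c=24 (auto-commit; committed c=24)
Op 7: UPDATE c=5 (auto-commit; committed c=5)
Op 8: BEGIN: in_txn=True, pending={}
Op 9: UPDATE a=7 (pending; pending now {a=7})
Op 10: ROLLBACK: discarded pending ['a']; in_txn=False
Op 11: BEGIN: in_txn=True, pending={}
Op 12: UPDATE c=2 (pending; pending now {c=2})
ROLLBACK at op 5 discards: ['a']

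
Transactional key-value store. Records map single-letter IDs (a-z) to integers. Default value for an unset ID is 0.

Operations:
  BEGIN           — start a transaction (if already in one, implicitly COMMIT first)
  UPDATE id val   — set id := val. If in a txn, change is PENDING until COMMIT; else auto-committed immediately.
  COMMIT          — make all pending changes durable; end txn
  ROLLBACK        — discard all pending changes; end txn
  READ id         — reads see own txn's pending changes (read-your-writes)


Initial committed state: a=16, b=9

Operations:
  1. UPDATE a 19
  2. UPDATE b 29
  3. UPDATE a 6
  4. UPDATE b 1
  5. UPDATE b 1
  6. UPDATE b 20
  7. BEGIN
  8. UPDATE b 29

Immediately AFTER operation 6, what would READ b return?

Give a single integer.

Answer: 20

Derivation:
Initial committed: {a=16, b=9}
Op 1: UPDATE a=19 (auto-commit; committed a=19)
Op 2: UPDATE b=29 (auto-commit; committed b=29)
Op 3: UPDATE a=6 (auto-commit; committed a=6)
Op 4: UPDATE b=1 (auto-commit; committed b=1)
Op 5: UPDATE b=1 (auto-commit; committed b=1)
Op 6: UPDATE b=20 (auto-commit; committed b=20)
After op 6: visible(b) = 20 (pending={}, committed={a=6, b=20})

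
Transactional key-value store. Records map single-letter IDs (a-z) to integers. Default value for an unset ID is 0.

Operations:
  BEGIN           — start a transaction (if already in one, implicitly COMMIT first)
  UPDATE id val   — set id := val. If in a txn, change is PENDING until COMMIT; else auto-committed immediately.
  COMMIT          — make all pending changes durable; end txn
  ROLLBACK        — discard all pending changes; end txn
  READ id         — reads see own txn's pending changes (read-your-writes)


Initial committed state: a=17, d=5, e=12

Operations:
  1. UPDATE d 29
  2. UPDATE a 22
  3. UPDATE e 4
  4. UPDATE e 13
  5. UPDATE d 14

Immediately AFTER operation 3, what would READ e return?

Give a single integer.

Answer: 4

Derivation:
Initial committed: {a=17, d=5, e=12}
Op 1: UPDATE d=29 (auto-commit; committed d=29)
Op 2: UPDATE a=22 (auto-commit; committed a=22)
Op 3: UPDATE e=4 (auto-commit; committed e=4)
After op 3: visible(e) = 4 (pending={}, committed={a=22, d=29, e=4})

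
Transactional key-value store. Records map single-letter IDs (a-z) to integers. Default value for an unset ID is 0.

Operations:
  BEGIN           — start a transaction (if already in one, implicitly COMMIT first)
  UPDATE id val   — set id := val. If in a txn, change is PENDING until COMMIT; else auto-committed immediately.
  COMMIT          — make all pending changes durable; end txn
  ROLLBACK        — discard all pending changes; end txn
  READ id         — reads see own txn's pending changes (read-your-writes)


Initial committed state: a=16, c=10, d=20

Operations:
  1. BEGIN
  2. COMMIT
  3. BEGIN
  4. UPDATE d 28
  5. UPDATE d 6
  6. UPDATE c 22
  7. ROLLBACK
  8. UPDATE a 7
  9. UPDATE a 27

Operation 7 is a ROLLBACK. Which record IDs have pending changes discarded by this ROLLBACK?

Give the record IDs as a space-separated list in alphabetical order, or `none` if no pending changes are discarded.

Initial committed: {a=16, c=10, d=20}
Op 1: BEGIN: in_txn=True, pending={}
Op 2: COMMIT: merged [] into committed; committed now {a=16, c=10, d=20}
Op 3: BEGIN: in_txn=True, pending={}
Op 4: UPDATE d=28 (pending; pending now {d=28})
Op 5: UPDATE d=6 (pending; pending now {d=6})
Op 6: UPDATE c=22 (pending; pending now {c=22, d=6})
Op 7: ROLLBACK: discarded pending ['c', 'd']; in_txn=False
Op 8: UPDATE a=7 (auto-commit; committed a=7)
Op 9: UPDATE a=27 (auto-commit; committed a=27)
ROLLBACK at op 7 discards: ['c', 'd']

Answer: c d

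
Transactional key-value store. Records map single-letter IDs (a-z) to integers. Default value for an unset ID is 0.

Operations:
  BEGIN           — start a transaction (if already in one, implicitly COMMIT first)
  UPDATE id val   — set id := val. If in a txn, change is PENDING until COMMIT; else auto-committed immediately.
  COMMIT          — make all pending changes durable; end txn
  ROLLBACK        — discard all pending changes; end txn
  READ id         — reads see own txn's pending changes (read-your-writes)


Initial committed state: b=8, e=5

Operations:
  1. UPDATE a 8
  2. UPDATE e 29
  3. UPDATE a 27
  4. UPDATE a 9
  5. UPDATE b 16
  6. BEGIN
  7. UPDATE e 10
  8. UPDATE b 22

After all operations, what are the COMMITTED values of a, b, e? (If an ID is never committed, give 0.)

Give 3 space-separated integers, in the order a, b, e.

Initial committed: {b=8, e=5}
Op 1: UPDATE a=8 (auto-commit; committed a=8)
Op 2: UPDATE e=29 (auto-commit; committed e=29)
Op 3: UPDATE a=27 (auto-commit; committed a=27)
Op 4: UPDATE a=9 (auto-commit; committed a=9)
Op 5: UPDATE b=16 (auto-commit; committed b=16)
Op 6: BEGIN: in_txn=True, pending={}
Op 7: UPDATE e=10 (pending; pending now {e=10})
Op 8: UPDATE b=22 (pending; pending now {b=22, e=10})
Final committed: {a=9, b=16, e=29}

Answer: 9 16 29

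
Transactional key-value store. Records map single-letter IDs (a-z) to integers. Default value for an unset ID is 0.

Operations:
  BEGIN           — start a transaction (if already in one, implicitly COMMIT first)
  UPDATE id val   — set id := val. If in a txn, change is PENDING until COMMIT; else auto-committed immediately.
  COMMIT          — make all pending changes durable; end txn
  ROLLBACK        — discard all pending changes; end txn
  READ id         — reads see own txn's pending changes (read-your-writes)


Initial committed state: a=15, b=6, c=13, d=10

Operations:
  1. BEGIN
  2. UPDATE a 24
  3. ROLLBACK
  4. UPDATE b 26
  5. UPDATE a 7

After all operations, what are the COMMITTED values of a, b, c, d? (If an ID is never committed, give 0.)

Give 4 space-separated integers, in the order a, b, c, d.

Answer: 7 26 13 10

Derivation:
Initial committed: {a=15, b=6, c=13, d=10}
Op 1: BEGIN: in_txn=True, pending={}
Op 2: UPDATE a=24 (pending; pending now {a=24})
Op 3: ROLLBACK: discarded pending ['a']; in_txn=False
Op 4: UPDATE b=26 (auto-commit; committed b=26)
Op 5: UPDATE a=7 (auto-commit; committed a=7)
Final committed: {a=7, b=26, c=13, d=10}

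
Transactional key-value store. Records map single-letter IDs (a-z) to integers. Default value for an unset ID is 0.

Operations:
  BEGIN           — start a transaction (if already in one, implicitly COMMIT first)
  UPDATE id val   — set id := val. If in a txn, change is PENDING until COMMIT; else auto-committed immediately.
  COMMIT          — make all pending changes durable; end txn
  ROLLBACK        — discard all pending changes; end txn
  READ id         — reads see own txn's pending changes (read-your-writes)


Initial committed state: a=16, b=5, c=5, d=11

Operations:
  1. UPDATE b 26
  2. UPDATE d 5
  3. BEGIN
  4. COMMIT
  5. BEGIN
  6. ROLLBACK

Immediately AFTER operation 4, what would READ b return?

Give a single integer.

Answer: 26

Derivation:
Initial committed: {a=16, b=5, c=5, d=11}
Op 1: UPDATE b=26 (auto-commit; committed b=26)
Op 2: UPDATE d=5 (auto-commit; committed d=5)
Op 3: BEGIN: in_txn=True, pending={}
Op 4: COMMIT: merged [] into committed; committed now {a=16, b=26, c=5, d=5}
After op 4: visible(b) = 26 (pending={}, committed={a=16, b=26, c=5, d=5})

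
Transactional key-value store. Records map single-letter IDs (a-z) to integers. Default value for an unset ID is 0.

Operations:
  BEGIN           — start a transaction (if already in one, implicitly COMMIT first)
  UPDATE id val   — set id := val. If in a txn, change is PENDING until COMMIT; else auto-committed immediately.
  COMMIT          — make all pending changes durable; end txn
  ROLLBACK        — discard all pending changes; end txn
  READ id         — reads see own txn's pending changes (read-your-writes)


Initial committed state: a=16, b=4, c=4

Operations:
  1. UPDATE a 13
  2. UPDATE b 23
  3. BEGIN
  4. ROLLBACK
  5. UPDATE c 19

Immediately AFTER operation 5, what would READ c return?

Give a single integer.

Answer: 19

Derivation:
Initial committed: {a=16, b=4, c=4}
Op 1: UPDATE a=13 (auto-commit; committed a=13)
Op 2: UPDATE b=23 (auto-commit; committed b=23)
Op 3: BEGIN: in_txn=True, pending={}
Op 4: ROLLBACK: discarded pending []; in_txn=False
Op 5: UPDATE c=19 (auto-commit; committed c=19)
After op 5: visible(c) = 19 (pending={}, committed={a=13, b=23, c=19})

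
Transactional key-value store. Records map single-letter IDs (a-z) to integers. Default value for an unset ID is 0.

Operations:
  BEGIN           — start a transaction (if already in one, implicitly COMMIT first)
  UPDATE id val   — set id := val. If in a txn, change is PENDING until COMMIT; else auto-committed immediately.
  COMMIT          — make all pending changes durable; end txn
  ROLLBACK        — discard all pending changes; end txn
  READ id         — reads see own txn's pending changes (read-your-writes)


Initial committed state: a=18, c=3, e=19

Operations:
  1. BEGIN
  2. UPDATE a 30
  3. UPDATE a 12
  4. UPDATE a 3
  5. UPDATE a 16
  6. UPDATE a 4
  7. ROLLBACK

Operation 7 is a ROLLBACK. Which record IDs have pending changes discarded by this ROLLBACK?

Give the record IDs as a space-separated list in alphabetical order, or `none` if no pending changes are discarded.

Initial committed: {a=18, c=3, e=19}
Op 1: BEGIN: in_txn=True, pending={}
Op 2: UPDATE a=30 (pending; pending now {a=30})
Op 3: UPDATE a=12 (pending; pending now {a=12})
Op 4: UPDATE a=3 (pending; pending now {a=3})
Op 5: UPDATE a=16 (pending; pending now {a=16})
Op 6: UPDATE a=4 (pending; pending now {a=4})
Op 7: ROLLBACK: discarded pending ['a']; in_txn=False
ROLLBACK at op 7 discards: ['a']

Answer: a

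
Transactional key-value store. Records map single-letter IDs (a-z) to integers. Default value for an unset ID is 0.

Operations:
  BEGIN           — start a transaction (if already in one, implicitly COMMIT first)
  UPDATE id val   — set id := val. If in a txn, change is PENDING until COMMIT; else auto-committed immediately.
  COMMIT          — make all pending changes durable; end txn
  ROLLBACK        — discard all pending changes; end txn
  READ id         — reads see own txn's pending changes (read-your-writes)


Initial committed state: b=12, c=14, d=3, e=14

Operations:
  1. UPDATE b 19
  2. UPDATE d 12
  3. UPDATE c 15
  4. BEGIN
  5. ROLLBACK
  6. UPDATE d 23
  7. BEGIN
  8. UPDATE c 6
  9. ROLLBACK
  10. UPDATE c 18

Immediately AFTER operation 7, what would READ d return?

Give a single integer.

Initial committed: {b=12, c=14, d=3, e=14}
Op 1: UPDATE b=19 (auto-commit; committed b=19)
Op 2: UPDATE d=12 (auto-commit; committed d=12)
Op 3: UPDATE c=15 (auto-commit; committed c=15)
Op 4: BEGIN: in_txn=True, pending={}
Op 5: ROLLBACK: discarded pending []; in_txn=False
Op 6: UPDATE d=23 (auto-commit; committed d=23)
Op 7: BEGIN: in_txn=True, pending={}
After op 7: visible(d) = 23 (pending={}, committed={b=19, c=15, d=23, e=14})

Answer: 23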